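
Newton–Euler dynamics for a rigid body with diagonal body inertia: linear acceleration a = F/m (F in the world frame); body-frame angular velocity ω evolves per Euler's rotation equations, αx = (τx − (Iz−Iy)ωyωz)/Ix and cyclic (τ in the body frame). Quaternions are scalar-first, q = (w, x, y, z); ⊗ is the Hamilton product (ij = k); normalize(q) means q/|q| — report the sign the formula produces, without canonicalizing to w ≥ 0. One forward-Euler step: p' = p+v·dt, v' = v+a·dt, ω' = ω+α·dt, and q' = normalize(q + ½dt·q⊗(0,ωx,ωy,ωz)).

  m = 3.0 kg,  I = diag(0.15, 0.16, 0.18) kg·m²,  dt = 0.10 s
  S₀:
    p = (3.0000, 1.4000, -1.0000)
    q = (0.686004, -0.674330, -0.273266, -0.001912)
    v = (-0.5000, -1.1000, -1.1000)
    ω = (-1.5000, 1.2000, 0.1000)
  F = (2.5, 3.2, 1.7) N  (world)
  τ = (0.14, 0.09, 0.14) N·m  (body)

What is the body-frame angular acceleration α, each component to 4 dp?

α = (0.9173, 0.5344, 0.8778)

gyro term ω×Iω = (0.0024, 0.0045, -0.0180)
angular accel α = (0.9173, 0.5344, 0.8778)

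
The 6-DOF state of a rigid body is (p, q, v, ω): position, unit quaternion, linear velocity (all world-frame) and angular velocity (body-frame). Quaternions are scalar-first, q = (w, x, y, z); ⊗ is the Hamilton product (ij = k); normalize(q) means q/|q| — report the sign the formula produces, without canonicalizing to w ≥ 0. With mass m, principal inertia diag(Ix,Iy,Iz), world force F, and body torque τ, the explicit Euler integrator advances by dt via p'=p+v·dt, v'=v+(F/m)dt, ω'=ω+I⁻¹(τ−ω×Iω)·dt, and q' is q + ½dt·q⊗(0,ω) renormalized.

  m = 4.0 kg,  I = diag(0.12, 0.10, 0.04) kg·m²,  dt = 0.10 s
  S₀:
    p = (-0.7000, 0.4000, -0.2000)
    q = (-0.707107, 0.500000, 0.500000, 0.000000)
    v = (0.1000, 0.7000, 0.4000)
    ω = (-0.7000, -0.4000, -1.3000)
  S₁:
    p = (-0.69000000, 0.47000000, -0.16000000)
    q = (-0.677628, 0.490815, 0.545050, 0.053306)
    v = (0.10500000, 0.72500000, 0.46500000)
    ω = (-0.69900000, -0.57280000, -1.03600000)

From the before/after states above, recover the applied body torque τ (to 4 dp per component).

ω₁ − ω₀ = (0.00100000, -0.17280000, 0.26400000)
τ = I·(Δω/dt) + ω₀×(Iω₀) = (-0.0300, -0.1000, 0.1000)

τ = (-0.0300, -0.1000, 0.1000)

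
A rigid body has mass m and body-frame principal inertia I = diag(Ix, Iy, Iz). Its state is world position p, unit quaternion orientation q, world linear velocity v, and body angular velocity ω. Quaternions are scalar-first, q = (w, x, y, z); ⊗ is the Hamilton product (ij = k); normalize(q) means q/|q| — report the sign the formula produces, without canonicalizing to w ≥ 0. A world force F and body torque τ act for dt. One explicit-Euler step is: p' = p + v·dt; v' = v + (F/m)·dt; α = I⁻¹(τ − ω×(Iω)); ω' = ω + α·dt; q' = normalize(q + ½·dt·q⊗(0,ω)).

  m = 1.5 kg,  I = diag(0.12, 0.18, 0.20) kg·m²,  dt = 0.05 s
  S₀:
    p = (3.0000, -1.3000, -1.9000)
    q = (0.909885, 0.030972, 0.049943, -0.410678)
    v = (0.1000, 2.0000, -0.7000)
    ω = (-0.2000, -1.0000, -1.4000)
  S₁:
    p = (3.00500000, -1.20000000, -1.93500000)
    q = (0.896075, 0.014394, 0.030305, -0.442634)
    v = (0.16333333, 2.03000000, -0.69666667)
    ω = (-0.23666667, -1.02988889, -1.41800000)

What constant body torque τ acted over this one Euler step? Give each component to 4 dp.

τ = (-0.0600, -0.1300, -0.0600)

Δω = ω₁−ω₀ = (-0.03666667, -0.02988889, -0.01800000)
gyro term ω₀×Iω₀ = (0.0280, -0.0224, 0.0120)
I·α + gyro = (-0.0600, -0.1300, -0.0600)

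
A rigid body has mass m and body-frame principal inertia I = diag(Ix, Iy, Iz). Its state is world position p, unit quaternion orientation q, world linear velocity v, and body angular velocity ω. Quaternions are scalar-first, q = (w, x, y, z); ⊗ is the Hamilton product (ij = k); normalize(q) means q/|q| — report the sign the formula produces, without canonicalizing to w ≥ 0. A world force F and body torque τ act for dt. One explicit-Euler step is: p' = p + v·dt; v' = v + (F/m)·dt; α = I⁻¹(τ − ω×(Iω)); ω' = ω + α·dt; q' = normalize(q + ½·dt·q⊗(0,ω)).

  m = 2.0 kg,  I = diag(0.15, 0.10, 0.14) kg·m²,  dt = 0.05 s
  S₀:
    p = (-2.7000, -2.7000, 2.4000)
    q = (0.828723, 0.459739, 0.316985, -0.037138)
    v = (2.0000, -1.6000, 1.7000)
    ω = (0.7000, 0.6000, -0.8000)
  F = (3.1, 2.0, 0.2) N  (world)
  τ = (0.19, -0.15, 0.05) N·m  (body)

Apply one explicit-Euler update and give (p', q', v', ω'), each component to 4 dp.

p' = (-2.6000, -2.7800, 2.4850)
q' = (0.8148, 0.4682, 0.3378, -0.0523)
v' = (2.0775, -1.5500, 1.7050)
ω' = (0.7697, 0.5278, -0.7746)

α = I⁻¹(τ − ω×Iω) = (1.3947, -1.4440, 0.5071)
new body rate ω' = (0.7697, 0.5278, -0.7746)
q⊗(0,ω) = (-0.5417187, 0.3488009, 0.8390284, -0.6090245)
updated quaternion q' = (0.8148, 0.4682, 0.3378, -0.0523)
a = (1.5500, 1.0000, 0.1000)
new position p' = (-2.6000, -2.7800, 2.4850)
new velocity v' = (2.0775, -1.5500, 1.7050)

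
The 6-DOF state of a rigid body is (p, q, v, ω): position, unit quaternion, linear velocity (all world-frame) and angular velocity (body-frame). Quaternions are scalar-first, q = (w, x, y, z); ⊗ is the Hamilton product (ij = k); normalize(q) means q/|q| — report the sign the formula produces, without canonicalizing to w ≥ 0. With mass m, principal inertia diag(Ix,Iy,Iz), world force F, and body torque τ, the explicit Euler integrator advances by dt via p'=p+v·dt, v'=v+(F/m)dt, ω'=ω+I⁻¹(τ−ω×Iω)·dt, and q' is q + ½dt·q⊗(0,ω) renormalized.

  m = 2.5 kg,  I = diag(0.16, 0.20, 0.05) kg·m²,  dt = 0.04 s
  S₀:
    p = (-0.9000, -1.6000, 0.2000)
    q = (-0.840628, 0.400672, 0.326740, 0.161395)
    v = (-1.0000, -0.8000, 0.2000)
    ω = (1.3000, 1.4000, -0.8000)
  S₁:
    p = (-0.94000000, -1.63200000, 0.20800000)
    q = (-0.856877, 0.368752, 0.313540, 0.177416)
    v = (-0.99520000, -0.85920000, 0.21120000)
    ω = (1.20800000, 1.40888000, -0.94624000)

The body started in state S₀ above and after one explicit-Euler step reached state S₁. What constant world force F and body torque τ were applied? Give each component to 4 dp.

v₁ − v₀ = (0.00480000, -0.05920000, 0.01120000)
m·(v₁−v₀)/dt = (0.3000, -3.7000, 0.7000)
ω₁ − ω₀ = (-0.09200000, 0.00888000, -0.14624000)
applied torque τ = (-0.2000, -0.0700, -0.1100)

F = (0.3000, -3.7000, 0.7000)
τ = (-0.2000, -0.0700, -0.1100)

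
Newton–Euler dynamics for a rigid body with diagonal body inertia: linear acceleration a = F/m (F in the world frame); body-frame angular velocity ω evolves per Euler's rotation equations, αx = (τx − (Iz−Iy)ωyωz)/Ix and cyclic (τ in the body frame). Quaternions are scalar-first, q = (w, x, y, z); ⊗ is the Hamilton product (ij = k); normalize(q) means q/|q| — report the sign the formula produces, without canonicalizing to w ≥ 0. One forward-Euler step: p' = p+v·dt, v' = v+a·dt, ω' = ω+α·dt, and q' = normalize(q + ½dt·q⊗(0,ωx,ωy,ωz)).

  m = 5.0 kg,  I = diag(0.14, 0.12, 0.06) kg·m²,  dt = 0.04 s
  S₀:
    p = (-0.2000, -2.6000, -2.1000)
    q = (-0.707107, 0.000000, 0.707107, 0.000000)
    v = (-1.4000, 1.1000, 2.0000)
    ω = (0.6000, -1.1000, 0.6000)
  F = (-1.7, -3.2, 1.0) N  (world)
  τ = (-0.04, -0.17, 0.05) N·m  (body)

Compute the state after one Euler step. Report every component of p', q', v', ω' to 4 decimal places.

precession coupling ω×(Iω) = (0.0396, 0.0288, 0.0132)
(τ − ω×Iω)/I = (-0.5686, -1.6567, 0.6133)
ω + α·dt = (0.5773, -1.1663, 0.6245)
2q̇ = q⊗(0,ω) = (0.7778177, 0.0000000, 0.7778177, -0.8485284)
updated quaternion q' = (-0.6913, 0.0000, 0.7224, -0.0170)
a = F/m = (-0.3400, -0.6400, 0.2000)
p + v·dt = (-0.2560, -2.5560, -2.0200)
v' = v + a·dt = (-1.4136, 1.0744, 2.0080)

p' = (-0.2560, -2.5560, -2.0200)
q' = (-0.6913, 0.0000, 0.7224, -0.0170)
v' = (-1.4136, 1.0744, 2.0080)
ω' = (0.5773, -1.1663, 0.6245)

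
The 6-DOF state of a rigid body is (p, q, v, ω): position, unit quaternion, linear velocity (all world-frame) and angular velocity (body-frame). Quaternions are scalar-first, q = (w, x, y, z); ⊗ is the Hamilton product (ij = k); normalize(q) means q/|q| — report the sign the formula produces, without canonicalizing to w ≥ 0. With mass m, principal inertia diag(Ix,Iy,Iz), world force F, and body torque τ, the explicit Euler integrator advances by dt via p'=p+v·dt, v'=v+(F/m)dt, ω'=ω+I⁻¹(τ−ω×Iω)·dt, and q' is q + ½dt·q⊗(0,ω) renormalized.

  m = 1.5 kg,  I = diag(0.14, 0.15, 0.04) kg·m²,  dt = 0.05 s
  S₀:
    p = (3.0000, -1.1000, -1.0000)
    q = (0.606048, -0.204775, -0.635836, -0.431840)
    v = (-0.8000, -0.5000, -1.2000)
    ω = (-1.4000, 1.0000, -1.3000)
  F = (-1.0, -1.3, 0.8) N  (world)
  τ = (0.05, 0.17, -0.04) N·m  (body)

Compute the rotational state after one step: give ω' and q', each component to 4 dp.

ω' = (-1.4332, 0.9960, -1.3325)
q' = (0.5999, -0.1942, -0.6113, -0.4782)

angular accel α = (-0.6643, -0.0800, -0.6500)
new body rate ω' = (-1.4332, 0.9960, -1.3325)
q⊗(0,ω) = (-0.2122410, 0.4099596, 0.9444165, -1.8828078)
q' = normalize(q + ½dt·q⊗(0,ω)) = (0.5999, -0.1942, -0.6113, -0.4782)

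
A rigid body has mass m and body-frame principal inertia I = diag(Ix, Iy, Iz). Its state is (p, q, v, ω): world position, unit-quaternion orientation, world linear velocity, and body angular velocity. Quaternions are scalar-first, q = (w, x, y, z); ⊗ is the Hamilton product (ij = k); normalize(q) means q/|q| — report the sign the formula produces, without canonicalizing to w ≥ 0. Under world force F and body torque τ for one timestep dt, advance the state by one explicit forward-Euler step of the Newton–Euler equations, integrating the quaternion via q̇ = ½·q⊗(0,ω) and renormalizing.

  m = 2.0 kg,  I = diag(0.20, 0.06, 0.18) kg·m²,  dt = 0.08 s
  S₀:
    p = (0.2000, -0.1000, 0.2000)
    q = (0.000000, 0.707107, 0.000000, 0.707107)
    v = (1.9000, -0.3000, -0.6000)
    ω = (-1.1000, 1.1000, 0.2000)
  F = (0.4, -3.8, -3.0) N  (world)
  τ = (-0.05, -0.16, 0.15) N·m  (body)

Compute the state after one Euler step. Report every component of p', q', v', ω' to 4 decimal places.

p' = (0.3520, -0.1240, 0.1520)
q' = (0.0254, 0.6747, -0.0367, 0.7368)
v' = (1.9160, -0.4520, -0.7200)
ω' = (-1.1306, 0.8925, 0.1914)

ω×(Iω) gyroscopic = (0.0264, -0.0044, 0.1694)
α = I⁻¹(τ − ω×Iω) = (-0.3820, -2.5933, -0.1078)
new body rate ω' = (-1.1306, 0.8925, 0.1914)
2q̇ = q⊗(0,ω) = (0.6363963, -0.7778177, -0.9192391, 0.7778177)
q' = normalize(q + ½dt·q⊗(0,ω)) = (0.0254, 0.6747, -0.0367, 0.7368)
p' = p + v·dt = (0.3520, -0.1240, 0.1520)
v' = v + a·dt = (1.9160, -0.4520, -0.7200)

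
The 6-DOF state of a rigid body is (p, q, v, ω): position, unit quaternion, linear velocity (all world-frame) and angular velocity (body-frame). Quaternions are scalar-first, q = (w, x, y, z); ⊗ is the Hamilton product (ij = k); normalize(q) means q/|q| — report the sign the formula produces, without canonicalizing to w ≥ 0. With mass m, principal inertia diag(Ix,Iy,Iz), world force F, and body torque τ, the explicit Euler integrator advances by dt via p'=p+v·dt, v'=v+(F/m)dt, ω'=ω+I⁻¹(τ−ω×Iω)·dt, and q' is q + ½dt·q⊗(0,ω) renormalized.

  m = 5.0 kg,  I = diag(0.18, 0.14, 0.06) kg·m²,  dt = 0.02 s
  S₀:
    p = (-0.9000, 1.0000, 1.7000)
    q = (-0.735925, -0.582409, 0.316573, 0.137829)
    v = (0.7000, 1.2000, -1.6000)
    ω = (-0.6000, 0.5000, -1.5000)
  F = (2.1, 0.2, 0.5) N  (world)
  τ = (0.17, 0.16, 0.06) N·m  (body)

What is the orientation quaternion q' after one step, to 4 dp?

q' = (-0.7388, -0.5833, 0.3033, 0.1478)

q⊗(0,ω) = (-0.3009884, -0.1022190, -1.3242734, 1.0026268)
q + ½dt·q⊗(0,ω), renormalized = (-0.7388, -0.5833, 0.3033, 0.1478)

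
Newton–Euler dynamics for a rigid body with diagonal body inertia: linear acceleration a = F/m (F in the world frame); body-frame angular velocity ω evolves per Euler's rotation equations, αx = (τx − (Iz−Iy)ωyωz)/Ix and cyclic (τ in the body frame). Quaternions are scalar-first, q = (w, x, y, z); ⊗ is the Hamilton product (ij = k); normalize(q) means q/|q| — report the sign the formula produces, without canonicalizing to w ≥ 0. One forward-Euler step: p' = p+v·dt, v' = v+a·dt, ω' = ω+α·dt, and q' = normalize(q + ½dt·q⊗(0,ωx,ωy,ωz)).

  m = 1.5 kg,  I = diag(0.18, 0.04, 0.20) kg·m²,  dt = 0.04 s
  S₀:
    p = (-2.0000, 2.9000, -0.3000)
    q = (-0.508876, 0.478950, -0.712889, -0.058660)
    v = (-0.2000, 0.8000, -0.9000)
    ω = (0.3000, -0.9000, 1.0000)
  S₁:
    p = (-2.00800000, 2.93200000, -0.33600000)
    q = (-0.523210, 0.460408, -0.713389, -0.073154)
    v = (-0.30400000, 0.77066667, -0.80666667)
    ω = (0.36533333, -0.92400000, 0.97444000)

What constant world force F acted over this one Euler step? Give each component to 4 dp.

velocity change Δv = (-0.10400000, -0.02933333, 0.09333333)
F = m·Δv/dt = (-3.9000, -1.1000, 3.5000)

F = (-3.9000, -1.1000, 3.5000)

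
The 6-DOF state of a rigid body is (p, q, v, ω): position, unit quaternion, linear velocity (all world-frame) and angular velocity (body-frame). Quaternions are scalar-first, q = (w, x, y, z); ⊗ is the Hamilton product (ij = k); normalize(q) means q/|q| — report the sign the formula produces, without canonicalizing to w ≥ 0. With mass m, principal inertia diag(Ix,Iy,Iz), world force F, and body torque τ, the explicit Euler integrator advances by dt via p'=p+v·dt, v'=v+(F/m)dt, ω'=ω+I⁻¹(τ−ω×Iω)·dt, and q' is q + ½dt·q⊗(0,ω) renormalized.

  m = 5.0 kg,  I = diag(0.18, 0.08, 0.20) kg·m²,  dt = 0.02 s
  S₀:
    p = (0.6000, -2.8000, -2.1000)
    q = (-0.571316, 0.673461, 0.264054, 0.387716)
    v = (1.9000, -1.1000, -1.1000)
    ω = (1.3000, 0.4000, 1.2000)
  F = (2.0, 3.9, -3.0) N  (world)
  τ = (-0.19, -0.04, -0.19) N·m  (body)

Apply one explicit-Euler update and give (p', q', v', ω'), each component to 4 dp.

a = (0.4000, 0.7800, -0.6000)
p' = p + v·dt = (0.6380, -2.8220, -2.1220)
v + (F/m)dt = (1.9080, -1.0844, -1.1120)
α = I⁻¹(τ − ω×Iω) = (-1.3756, -0.1100, -0.6900)
new body rate ω' = (1.2725, 0.3978, 1.1862)
q⊗(0,ω) = (-1.4463801, -0.5809324, -0.5326488, -0.7594650)
updated quaternion q' = (-0.5857, 0.6675, 0.2587, 0.3801)

p' = (0.6380, -2.8220, -2.1220)
q' = (-0.5857, 0.6675, 0.2587, 0.3801)
v' = (1.9080, -1.0844, -1.1120)
ω' = (1.2725, 0.3978, 1.1862)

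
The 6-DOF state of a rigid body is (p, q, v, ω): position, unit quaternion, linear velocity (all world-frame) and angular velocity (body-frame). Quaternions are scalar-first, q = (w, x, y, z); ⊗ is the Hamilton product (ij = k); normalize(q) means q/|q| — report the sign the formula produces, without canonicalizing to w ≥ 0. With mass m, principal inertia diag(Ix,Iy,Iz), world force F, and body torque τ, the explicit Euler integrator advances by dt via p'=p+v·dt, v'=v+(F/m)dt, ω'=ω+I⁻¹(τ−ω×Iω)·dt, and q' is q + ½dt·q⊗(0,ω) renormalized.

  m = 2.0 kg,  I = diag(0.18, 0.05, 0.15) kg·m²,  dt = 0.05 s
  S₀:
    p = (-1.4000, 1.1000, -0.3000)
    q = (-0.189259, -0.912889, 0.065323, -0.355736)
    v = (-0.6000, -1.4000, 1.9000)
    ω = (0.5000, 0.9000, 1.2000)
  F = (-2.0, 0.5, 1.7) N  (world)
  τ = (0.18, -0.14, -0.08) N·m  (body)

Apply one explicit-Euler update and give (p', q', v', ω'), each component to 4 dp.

p' = (-1.4300, 1.0300, -0.2050)
q' = (-0.1685, -0.9046, 0.0839, -0.3825)
v' = (-0.6500, -1.3875, 1.9425)
ω' = (0.5200, 0.7420, 1.1928)

p + v·dt = (-1.4300, 1.0300, -0.2050)
v' = v + a·dt = (-0.6500, -1.3875, 1.9425)
gyro term ω×Iω = (0.1080, 0.0180, -0.0585)
α = I⁻¹(τ − ω×Iω) = (0.4000, -3.1600, -0.1433)
ω + α·dt = (0.5200, 0.7420, 1.1928)
2q̇ = q⊗(0,ω) = (0.8245370, 0.3039205, 0.7472657, -1.0813724)
q + ½dt·q⊗(0,ω), renormalized = (-0.1685, -0.9046, 0.0839, -0.3825)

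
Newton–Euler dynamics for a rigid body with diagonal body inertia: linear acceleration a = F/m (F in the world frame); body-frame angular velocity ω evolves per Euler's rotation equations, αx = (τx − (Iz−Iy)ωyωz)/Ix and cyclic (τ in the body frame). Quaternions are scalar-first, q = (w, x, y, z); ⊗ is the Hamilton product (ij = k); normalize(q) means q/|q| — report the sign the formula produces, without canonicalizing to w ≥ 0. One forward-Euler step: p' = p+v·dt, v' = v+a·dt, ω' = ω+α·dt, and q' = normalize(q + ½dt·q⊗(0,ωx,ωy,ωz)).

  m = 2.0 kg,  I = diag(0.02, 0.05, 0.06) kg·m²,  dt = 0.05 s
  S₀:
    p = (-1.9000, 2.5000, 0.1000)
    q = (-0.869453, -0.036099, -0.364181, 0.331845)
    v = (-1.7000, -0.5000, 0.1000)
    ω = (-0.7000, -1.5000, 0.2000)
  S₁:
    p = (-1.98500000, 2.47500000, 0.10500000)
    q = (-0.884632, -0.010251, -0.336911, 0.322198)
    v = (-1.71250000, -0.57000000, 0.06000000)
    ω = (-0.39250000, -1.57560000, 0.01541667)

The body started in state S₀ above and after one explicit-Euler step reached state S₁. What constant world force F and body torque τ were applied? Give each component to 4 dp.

F = (-0.5000, -2.8000, -1.6000)
τ = (0.1200, -0.0700, -0.1900)

velocity change Δv = (-0.01250000, -0.07000000, -0.04000000)
applied force F = (-0.5000, -2.8000, -1.6000)
Δω = ω₁−ω₀ = (0.30750000, -0.07560000, -0.18458333)
τ = I·(Δω/dt) + ω₀×(Iω₀) = (0.1200, -0.0700, -0.1900)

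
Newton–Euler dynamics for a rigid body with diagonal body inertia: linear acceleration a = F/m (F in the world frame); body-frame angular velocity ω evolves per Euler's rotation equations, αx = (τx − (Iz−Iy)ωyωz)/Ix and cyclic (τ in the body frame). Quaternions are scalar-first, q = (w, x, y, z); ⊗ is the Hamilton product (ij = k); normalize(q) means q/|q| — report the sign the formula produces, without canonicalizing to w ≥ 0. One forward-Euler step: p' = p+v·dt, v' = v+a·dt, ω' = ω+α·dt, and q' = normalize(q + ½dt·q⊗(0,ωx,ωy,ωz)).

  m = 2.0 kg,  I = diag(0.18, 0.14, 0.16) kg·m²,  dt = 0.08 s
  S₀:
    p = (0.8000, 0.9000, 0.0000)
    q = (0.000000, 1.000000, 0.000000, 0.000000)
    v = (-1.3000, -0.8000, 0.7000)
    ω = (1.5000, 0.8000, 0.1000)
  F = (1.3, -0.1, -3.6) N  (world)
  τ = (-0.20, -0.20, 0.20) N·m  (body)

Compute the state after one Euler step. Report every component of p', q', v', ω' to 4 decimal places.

p' = (0.6960, 0.8360, 0.0560)
q' = (-0.0599, 0.9977, -0.0040, 0.0319)
v' = (-1.2480, -0.8040, 0.5560)
ω' = (1.4104, 0.6840, 0.2240)

gyro term ω×Iω = (0.0016, 0.0030, -0.0480)
angular accel α = (-1.1200, -1.4500, 1.5500)
ω + α·dt = (1.4104, 0.6840, 0.2240)
2q̇ = q⊗(0,ω) = (-1.5000000, 0.0000000, -0.1000000, 0.8000000)
updated quaternion q' = (-0.0599, 0.9977, -0.0040, 0.0319)
new position p' = (0.6960, 0.8360, 0.0560)
v + (F/m)dt = (-1.2480, -0.8040, 0.5560)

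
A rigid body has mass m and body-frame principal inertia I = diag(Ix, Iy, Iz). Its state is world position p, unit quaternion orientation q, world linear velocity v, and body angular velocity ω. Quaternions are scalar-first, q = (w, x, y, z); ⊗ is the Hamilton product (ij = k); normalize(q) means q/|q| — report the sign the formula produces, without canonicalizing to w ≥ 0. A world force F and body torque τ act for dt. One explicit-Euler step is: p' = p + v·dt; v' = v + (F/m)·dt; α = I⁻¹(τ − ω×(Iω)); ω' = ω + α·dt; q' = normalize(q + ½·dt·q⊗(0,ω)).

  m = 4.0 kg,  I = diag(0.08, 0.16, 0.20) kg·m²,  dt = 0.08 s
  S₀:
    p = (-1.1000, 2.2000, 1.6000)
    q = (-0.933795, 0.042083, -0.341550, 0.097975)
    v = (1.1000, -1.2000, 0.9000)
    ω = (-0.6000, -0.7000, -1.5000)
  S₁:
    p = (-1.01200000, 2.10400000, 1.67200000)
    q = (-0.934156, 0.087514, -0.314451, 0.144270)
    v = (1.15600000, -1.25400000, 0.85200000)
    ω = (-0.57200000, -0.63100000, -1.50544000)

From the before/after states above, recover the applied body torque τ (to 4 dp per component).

τ = (0.0700, 0.0300, 0.0200)

Δω = ω₁−ω₀ = (0.02800000, 0.06900000, -0.00544000)
gyro term ω₀×Iω₀ = (0.0420, -0.1080, 0.0336)
applied torque τ = (0.0700, 0.0300, 0.0200)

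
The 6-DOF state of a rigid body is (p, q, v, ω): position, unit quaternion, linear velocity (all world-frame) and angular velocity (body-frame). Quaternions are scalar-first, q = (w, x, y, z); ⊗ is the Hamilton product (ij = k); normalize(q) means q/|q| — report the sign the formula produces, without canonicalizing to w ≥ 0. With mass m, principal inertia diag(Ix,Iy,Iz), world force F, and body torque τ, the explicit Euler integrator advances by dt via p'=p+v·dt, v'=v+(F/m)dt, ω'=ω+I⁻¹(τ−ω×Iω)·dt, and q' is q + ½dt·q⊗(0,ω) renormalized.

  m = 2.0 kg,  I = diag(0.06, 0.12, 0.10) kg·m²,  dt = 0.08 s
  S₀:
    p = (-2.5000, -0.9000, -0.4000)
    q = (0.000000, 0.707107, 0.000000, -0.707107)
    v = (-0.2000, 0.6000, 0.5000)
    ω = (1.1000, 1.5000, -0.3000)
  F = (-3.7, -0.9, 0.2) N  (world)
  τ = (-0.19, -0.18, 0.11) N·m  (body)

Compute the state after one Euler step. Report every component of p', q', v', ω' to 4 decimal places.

new position p' = (-2.5160, -0.8520, -0.3600)
new velocity v' = (-0.3480, 0.5640, 0.5080)
ω×(Iω) gyroscopic = (0.0090, 0.0132, 0.0990)
angular accel α = (-3.3167, -1.6100, 0.1100)
ω + α·dt = (0.8347, 1.3712, -0.2912)
Hamilton product q⊗(0,ω) = (-0.9899498, 1.0606605, -0.5656856, 1.0606605)
q' = normalize(q + ½dt·q⊗(0,ω)) = (-0.0395, 0.7474, -0.0226, -0.6628)

p' = (-2.5160, -0.8520, -0.3600)
q' = (-0.0395, 0.7474, -0.0226, -0.6628)
v' = (-0.3480, 0.5640, 0.5080)
ω' = (0.8347, 1.3712, -0.2912)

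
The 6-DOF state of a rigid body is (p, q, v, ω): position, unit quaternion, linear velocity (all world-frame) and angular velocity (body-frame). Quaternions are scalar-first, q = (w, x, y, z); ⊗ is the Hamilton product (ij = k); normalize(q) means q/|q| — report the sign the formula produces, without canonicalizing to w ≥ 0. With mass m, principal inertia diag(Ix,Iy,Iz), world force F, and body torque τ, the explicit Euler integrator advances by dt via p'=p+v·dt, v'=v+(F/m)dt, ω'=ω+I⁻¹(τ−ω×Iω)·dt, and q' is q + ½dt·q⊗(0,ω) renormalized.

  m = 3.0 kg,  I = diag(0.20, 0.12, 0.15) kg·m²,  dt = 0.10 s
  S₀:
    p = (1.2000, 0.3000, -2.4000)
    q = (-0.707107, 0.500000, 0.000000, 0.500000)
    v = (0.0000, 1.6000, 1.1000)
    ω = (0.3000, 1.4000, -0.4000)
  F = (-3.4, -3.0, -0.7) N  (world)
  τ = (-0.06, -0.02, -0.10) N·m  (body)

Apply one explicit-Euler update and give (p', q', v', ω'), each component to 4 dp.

a = (-1.1333, -1.0000, -0.2333)
p + v·dt = (1.2000, 0.4600, -2.2900)
v' = v + a·dt = (-0.1133, 1.5000, 1.0767)
gyro term ω×Iω = (-0.0168, -0.0060, -0.0336)
(τ − ω×Iω)/I = (-0.2160, -0.1167, -0.4427)
ω' = ω + α·dt = (0.2784, 1.3883, -0.4443)
Hamilton product q⊗(0,ω) = (0.0500000, -0.9121321, -0.6399498, 0.9828428)
q' = normalize(q + ½dt·q⊗(0,ω)) = (-0.7027, 0.4531, -0.0319, 0.5476)

p' = (1.2000, 0.4600, -2.2900)
q' = (-0.7027, 0.4531, -0.0319, 0.5476)
v' = (-0.1133, 1.5000, 1.0767)
ω' = (0.2784, 1.3883, -0.4443)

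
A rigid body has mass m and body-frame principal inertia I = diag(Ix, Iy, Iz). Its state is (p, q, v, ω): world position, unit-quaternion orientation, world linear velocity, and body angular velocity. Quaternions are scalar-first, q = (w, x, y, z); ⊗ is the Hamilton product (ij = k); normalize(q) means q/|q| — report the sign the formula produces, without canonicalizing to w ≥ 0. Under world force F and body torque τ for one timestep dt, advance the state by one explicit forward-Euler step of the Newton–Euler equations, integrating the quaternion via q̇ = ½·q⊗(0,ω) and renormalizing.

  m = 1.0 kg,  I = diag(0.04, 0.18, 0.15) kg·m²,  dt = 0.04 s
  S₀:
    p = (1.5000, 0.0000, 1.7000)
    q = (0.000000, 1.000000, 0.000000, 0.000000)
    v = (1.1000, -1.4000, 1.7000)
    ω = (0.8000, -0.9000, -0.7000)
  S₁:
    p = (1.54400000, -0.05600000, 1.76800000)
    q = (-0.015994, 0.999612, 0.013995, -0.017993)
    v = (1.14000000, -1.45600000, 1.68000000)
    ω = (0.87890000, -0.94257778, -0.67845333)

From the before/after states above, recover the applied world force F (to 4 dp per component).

v₁ − v₀ = (0.04000000, -0.05600000, -0.02000000)
applied force F = (1.0000, -1.4000, -0.5000)

F = (1.0000, -1.4000, -0.5000)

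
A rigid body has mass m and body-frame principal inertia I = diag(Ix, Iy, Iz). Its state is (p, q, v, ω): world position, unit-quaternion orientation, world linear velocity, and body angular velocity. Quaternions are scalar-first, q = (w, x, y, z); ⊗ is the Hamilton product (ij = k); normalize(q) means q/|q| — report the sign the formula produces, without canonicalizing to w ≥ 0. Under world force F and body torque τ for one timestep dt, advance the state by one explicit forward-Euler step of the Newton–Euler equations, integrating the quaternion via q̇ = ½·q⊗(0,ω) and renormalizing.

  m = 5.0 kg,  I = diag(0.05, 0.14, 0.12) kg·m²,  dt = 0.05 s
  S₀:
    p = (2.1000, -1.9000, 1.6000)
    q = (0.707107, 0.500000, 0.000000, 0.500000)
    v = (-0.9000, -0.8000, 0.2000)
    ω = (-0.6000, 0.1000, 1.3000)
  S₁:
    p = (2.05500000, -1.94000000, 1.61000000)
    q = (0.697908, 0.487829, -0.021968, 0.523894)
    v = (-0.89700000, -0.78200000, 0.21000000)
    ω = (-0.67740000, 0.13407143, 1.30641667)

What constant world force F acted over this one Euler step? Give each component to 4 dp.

F = (0.3000, 1.8000, 1.0000)

velocity change Δv = (0.00300000, 0.01800000, 0.01000000)
applied force F = (0.3000, 1.8000, 1.0000)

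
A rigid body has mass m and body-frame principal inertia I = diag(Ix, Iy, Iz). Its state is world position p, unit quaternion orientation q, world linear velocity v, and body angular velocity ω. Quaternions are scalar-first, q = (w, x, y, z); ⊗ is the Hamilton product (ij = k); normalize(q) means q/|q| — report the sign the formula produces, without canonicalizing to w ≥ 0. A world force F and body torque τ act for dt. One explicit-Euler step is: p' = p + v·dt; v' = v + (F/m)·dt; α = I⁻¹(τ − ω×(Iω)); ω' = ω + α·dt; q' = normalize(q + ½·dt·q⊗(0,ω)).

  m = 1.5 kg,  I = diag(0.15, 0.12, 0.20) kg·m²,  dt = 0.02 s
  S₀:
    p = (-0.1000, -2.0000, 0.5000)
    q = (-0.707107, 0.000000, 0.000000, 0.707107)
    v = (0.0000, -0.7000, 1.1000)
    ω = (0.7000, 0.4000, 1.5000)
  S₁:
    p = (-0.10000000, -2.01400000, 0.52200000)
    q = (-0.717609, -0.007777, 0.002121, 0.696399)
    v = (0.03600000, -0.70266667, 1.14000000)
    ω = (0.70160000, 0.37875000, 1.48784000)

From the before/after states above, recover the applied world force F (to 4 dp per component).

F = (2.7000, -0.2000, 3.0000)

velocity change Δv = (0.03600000, -0.00266667, 0.04000000)
F = m·Δv/dt = (2.7000, -0.2000, 3.0000)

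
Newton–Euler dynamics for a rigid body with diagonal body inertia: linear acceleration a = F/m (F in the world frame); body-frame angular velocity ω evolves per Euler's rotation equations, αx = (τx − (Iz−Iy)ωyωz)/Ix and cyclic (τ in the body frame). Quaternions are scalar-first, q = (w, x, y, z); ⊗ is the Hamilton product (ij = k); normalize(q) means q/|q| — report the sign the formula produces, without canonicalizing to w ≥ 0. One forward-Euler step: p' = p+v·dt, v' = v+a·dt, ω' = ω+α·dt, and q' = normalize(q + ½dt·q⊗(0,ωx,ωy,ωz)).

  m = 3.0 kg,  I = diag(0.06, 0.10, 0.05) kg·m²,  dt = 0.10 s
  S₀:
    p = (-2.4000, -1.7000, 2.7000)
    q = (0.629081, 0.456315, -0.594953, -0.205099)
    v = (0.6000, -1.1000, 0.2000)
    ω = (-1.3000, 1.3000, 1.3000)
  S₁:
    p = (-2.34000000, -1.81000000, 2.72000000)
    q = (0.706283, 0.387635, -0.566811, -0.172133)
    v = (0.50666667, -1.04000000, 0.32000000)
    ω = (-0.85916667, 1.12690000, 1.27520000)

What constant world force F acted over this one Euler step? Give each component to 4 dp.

F = (-2.8000, 1.8000, 3.6000)

Δv = v₁−v₀ = (-0.09333333, 0.06000000, 0.12000000)
applied force F = (-2.8000, 1.8000, 3.6000)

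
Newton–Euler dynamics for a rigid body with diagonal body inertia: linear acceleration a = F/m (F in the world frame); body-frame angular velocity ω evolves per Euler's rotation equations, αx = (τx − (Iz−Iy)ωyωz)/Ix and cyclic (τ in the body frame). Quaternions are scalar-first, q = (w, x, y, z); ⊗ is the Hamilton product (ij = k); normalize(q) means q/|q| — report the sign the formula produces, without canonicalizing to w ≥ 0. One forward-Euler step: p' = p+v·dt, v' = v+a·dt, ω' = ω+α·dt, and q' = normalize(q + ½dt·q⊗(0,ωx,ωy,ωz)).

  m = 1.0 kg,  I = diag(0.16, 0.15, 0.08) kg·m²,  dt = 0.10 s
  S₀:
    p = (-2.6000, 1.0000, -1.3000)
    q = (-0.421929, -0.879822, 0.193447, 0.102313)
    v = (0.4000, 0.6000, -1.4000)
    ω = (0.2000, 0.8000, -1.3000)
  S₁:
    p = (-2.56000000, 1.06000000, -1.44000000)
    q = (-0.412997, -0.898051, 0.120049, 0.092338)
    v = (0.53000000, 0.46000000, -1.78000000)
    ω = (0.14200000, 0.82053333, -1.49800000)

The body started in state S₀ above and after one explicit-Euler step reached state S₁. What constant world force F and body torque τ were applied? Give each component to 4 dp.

Δv = v₁−v₀ = (0.13000000, -0.14000000, -0.38000000)
F = m·Δv/dt = (1.3000, -1.4000, -3.8000)
Δω = ω₁−ω₀ = (-0.05800000, 0.02053333, -0.19800000)
I·α + gyro = (-0.0200, 0.0100, -0.1600)

F = (1.3000, -1.4000, -3.8000)
τ = (-0.0200, 0.0100, -0.1600)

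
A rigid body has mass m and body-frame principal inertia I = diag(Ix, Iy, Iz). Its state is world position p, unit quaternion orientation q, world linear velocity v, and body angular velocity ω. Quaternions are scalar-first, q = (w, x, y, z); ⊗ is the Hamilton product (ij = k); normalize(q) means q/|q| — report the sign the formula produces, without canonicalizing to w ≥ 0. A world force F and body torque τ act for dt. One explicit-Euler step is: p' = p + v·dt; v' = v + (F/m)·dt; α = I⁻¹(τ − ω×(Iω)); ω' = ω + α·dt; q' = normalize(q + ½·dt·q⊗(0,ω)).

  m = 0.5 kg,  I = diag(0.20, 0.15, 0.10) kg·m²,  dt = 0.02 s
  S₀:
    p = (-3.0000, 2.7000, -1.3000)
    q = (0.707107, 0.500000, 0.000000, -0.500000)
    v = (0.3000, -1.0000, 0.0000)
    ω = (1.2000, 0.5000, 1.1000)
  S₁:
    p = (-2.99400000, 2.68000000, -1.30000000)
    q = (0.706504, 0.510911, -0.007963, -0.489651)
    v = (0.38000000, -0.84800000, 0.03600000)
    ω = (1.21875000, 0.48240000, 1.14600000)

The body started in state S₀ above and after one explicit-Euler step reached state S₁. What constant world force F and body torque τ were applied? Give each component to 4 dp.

F = (2.0000, 3.8000, 0.9000)
τ = (0.1600, 0.0000, 0.2000)

velocity change Δv = (0.08000000, 0.15200000, 0.03600000)
m·(v₁−v₀)/dt = (2.0000, 3.8000, 0.9000)
ω₁ − ω₀ = (0.01875000, -0.01760000, 0.04600000)
I·α + gyro = (0.1600, 0.0000, 0.2000)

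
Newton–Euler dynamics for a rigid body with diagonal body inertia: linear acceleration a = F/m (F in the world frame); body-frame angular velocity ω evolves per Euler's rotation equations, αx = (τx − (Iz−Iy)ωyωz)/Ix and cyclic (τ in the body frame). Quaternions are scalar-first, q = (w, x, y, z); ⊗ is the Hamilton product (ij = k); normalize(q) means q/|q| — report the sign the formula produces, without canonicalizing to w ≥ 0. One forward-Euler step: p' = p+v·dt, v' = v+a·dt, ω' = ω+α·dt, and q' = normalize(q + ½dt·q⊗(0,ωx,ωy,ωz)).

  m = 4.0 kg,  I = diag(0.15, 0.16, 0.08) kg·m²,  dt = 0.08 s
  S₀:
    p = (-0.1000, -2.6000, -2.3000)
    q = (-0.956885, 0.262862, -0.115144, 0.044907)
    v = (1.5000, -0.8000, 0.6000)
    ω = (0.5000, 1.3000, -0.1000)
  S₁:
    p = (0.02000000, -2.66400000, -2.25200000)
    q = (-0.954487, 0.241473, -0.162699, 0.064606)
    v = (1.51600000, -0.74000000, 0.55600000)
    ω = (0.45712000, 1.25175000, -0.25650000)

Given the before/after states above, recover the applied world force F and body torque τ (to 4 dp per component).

velocity change Δv = (0.01600000, 0.06000000, -0.04400000)
m·(v₁−v₀)/dt = (0.8000, 3.0000, -2.2000)
ω₁ − ω₀ = (-0.04288000, -0.04825000, -0.15650000)
precession coupling = (0.0104, -0.0035, 0.0065)
applied torque τ = (-0.0700, -0.1000, -0.1500)

F = (0.8000, 3.0000, -2.2000)
τ = (-0.0700, -0.1000, -0.1500)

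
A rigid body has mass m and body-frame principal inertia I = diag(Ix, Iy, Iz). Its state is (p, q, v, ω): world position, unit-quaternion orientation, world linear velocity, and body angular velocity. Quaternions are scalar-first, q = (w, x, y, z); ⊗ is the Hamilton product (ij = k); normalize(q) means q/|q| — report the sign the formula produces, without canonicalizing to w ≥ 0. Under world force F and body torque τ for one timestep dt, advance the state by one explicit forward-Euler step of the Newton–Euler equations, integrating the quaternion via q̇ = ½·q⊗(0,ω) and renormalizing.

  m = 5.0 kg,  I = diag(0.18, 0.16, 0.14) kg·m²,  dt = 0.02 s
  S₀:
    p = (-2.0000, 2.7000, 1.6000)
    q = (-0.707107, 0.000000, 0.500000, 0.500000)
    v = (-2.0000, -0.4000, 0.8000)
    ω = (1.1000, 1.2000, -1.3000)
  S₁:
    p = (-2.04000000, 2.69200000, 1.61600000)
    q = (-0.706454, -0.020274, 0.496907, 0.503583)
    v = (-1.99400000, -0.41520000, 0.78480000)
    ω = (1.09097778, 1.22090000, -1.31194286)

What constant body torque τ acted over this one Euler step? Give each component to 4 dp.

τ = (-0.0500, 0.1100, -0.1100)

rate change Δω = (-0.00902222, 0.02090000, -0.01194286)
ω₀×(Iω₀) = (0.0312, -0.0572, -0.0264)
applied torque τ = (-0.0500, 0.1100, -0.1100)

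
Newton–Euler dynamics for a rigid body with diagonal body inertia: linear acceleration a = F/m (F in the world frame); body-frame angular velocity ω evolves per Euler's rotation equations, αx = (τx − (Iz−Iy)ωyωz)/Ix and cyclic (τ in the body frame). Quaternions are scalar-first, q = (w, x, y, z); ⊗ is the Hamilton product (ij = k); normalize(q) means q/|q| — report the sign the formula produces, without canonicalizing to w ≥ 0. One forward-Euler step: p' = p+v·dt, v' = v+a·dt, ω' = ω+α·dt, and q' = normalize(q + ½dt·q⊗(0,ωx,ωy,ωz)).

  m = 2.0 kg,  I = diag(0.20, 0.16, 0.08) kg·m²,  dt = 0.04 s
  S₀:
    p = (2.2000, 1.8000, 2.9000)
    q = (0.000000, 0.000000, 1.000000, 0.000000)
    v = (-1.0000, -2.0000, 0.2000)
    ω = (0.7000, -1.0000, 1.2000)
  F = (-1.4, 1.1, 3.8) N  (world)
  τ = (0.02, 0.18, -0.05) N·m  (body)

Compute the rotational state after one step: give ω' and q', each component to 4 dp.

(τ − ω×Iω)/I = (-0.3800, 0.4950, -0.9750)
ω' = ω + α·dt = (0.6848, -0.9802, 1.1610)
q⊗(0,ω) = (1.0000000, 1.2000000, 0.0000000, -0.7000000)
updated quaternion q' = (0.0200, 0.0240, 0.9994, -0.0140)

ω' = (0.6848, -0.9802, 1.1610)
q' = (0.0200, 0.0240, 0.9994, -0.0140)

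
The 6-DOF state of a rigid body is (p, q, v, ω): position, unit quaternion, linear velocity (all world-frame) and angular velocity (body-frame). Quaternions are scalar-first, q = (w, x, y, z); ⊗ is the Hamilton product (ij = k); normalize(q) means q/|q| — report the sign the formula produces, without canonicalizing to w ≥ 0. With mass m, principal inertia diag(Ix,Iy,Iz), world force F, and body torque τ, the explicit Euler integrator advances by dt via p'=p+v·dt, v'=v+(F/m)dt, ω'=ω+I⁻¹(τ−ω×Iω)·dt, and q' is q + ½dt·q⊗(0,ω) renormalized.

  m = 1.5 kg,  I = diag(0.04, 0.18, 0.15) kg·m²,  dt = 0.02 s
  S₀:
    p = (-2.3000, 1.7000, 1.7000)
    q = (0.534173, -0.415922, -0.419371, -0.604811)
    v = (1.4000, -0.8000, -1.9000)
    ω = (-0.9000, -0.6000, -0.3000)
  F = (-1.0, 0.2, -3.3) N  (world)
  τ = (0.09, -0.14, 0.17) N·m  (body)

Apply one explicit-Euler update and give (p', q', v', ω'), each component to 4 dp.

p' = (-2.2720, 1.6840, 1.6620)
q' = (0.5261, -0.4231, -0.4184, -0.6077)
v' = (1.3867, -0.7973, -1.9440)
ω' = (-0.8523, -0.6123, -0.2874)

ω×(Iω) gyroscopic = (-0.0054, -0.0297, 0.0756)
(τ − ω×Iω)/I = (2.3850, -0.6128, 0.6293)
ω' = ω + α·dt = (-0.8523, -0.6123, -0.2874)
2q̇ = q⊗(0,ω) = (-0.8073957, -0.7178310, 0.0990495, -0.2881326)
q + ½dt·q⊗(0,ω), renormalized = (0.5261, -0.4231, -0.4184, -0.6077)
linear accel F/m = (-0.6667, 0.1333, -2.2000)
p + v·dt = (-2.2720, 1.6840, 1.6620)
v' = v + a·dt = (1.3867, -0.7973, -1.9440)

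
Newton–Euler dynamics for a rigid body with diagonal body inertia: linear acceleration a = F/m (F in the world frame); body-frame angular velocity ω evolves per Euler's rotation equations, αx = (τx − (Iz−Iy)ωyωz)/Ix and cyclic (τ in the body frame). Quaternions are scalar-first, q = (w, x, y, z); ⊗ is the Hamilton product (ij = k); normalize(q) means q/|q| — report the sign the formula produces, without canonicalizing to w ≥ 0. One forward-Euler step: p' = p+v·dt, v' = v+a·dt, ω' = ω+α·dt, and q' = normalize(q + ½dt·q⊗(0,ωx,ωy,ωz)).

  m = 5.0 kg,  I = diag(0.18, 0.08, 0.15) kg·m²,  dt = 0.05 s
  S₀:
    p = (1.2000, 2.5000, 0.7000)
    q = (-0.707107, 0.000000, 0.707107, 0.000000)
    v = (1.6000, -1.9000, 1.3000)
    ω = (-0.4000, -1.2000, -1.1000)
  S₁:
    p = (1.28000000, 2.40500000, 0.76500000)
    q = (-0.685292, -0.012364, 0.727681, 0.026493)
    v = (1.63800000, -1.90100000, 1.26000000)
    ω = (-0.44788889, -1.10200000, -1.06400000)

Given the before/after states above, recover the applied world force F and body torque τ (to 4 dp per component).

velocity change Δv = (0.03800000, -0.00100000, -0.04000000)
F = m·Δv/dt = (3.8000, -0.1000, -4.0000)
rate change Δω = (-0.04788889, 0.09800000, 0.03600000)
precession coupling = (0.0924, 0.0132, -0.0480)
applied torque τ = (-0.0800, 0.1700, 0.0600)

F = (3.8000, -0.1000, -4.0000)
τ = (-0.0800, 0.1700, 0.0600)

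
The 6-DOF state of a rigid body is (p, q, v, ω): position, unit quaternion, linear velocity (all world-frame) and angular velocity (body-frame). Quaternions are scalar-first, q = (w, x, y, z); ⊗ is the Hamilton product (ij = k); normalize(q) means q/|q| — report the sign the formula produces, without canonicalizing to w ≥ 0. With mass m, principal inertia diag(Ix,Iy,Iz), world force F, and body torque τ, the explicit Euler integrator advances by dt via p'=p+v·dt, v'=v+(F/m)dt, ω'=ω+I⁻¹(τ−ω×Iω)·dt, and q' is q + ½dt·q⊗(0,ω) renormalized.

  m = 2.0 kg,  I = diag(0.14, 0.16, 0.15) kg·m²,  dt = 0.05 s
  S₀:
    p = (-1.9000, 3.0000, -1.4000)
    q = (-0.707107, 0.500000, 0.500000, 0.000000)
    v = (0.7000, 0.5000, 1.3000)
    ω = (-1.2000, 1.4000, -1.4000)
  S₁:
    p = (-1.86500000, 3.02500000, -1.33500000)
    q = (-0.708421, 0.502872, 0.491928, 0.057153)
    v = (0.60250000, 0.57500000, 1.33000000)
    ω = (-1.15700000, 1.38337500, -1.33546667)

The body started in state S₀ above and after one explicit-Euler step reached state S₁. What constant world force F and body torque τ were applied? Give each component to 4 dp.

F = (-3.9000, 3.0000, 1.2000)
τ = (0.1400, -0.0700, 0.1600)

velocity change Δv = (-0.09750000, 0.07500000, 0.03000000)
m·(v₁−v₀)/dt = (-3.9000, 3.0000, 1.2000)
ω₁ − ω₀ = (0.04300000, -0.01662500, 0.06453333)
I·α + gyro = (0.1400, -0.0700, 0.1600)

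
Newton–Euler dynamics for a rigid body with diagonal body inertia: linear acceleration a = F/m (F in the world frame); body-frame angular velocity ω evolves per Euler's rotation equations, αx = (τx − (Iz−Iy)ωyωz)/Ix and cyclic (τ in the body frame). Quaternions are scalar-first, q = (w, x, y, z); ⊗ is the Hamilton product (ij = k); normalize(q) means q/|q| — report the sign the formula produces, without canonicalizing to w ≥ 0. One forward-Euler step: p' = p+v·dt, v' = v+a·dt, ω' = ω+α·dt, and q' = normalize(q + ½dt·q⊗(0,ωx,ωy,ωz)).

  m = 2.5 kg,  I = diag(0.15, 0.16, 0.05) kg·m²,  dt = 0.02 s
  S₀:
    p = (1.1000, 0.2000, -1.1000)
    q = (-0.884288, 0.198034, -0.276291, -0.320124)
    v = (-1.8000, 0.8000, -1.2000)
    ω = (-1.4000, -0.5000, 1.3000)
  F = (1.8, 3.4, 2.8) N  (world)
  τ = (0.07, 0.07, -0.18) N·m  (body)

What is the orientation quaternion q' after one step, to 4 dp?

q' = (-0.8786, 0.2052, -0.2699, -0.3364)

q⊗(0,ω) = (0.5552633, 0.7187629, 0.6328734, -1.6353988)
updated quaternion q' = (-0.8786, 0.2052, -0.2699, -0.3364)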